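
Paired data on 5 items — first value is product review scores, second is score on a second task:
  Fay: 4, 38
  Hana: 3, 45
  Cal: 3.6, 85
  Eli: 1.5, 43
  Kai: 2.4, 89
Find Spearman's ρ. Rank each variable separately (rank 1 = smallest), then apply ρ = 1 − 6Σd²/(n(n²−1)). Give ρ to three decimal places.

-0.300

Ranks of variable 1: 5, 3, 4, 1, 2
Ranks of variable 2: 1, 3, 4, 2, 5
d = r₁ − r₂: 4, 0, 0, -1, -3
d²: 16, 0, 0, 1, 9; Σd² = 26
ρ = 1 − 6·26/(5·24) = 1 − 156/120 = -0.300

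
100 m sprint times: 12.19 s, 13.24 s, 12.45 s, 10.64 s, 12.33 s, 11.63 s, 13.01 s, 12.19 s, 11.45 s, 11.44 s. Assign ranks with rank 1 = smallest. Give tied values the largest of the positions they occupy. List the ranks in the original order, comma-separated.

Sorted (ascending): 10.64, 11.44, 11.45, 11.63, 12.19, 12.19, 12.33, 12.45, 13.01, 13.24
The 2 values of 12.19 occupy positions 5–6 → each gets rank 6.

6, 10, 8, 1, 7, 4, 9, 6, 3, 2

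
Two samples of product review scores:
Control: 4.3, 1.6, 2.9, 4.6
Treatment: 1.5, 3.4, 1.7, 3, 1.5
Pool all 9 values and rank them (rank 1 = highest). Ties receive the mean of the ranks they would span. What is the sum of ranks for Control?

Sorted (descending): 4.6, 4.3, 3.4, 3, 2.9, 1.7, 1.6, 1.5, 1.5
The 2 values of 1.5 occupy positions 8–9 → average rank (8+9)/2 = 8.5.
Control values → pooled ranks: 4.3→2, 1.6→7, 2.9→5, 4.6→1
Rank sum = 2 + 7 + 5 + 1 = 15

15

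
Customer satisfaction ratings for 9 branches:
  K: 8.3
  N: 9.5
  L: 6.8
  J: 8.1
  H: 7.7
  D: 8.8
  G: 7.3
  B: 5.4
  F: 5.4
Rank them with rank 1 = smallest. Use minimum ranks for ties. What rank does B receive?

1

Sorted (ascending): 5.4, 5.4, 6.8, 7.3, 7.7, 8.1, 8.3, 8.8, 9.5
The 2 values of 5.4 occupy positions 1–2 → each gets rank 1.
B has value 5.4 → rank 1.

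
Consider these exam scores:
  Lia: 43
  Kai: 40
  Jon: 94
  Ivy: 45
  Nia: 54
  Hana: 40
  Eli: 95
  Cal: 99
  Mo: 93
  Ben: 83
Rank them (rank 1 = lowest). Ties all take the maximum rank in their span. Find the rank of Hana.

Sorted (ascending): 40, 40, 43, 45, 54, 83, 93, 94, 95, 99
The 2 values of 40 occupy positions 1–2 → each gets rank 2.
Hana has value 40 → rank 2.

2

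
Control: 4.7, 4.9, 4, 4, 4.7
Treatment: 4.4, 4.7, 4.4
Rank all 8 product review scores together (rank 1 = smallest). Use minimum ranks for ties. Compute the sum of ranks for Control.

Sorted (ascending): 4, 4, 4.4, 4.4, 4.7, 4.7, 4.7, 4.9
The 2 values of 4 occupy positions 1–2 → each gets rank 1.
The 2 values of 4.4 occupy positions 3–4 → each gets rank 3.
The 3 values of 4.7 occupy positions 5–7 → each gets rank 5.
Control values → pooled ranks: 4.7→5, 4.9→8, 4→1, 4→1, 4.7→5
Rank sum = 5 + 8 + 1 + 1 + 5 = 20

20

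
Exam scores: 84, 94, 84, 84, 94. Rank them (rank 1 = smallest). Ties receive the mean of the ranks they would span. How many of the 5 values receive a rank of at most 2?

3

Sorted (ascending): 84, 84, 84, 94, 94
The 3 values of 84 occupy positions 1–3 → average rank 2.
The 2 values of 94 occupy positions 4–5 → average rank (4+5)/2 = 4.5.
Ranks ≤ 2: {2, 2, 2} → 3 values.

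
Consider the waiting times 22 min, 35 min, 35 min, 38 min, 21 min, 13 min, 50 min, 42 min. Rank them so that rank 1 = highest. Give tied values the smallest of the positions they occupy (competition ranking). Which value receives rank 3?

38

Sorted (descending): 50, 42, 38, 35, 35, 22, 21, 13
The 2 values of 35 occupy positions 4–5 → each gets rank 4.
Rank 3 → value 38.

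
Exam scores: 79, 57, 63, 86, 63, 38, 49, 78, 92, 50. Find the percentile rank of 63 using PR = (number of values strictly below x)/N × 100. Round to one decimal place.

40.0

N = 10.
Strictly below 63: 4. Equal to 63: 2.
PR = 4/10 × 100 = 40.0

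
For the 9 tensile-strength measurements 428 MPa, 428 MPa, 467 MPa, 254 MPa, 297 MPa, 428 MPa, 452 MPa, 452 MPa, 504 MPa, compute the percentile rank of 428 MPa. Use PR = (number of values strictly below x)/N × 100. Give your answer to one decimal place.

N = 9.
Strictly below 428: 2. Equal to 428: 3.
PR = 2/9 × 100 = 22.2

22.2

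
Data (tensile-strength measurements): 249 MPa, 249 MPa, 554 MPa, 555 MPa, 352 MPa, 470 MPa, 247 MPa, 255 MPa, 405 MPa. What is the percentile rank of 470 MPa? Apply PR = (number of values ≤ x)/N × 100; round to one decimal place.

77.8

N = 9.
Strictly below 470: 6. Equal to 470: 1.
PR = 7/9 × 100 = 77.8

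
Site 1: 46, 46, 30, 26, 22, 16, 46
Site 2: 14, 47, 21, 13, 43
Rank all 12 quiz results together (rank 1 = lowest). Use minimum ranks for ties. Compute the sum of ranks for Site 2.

27

Sorted (ascending): 13, 14, 16, 21, 22, 26, 30, 43, 46, 46, 46, 47
The 3 values of 46 occupy positions 9–11 → each gets rank 9.
Site 2 values → pooled ranks: 14→2, 47→12, 21→4, 13→1, 43→8
Rank sum = 2 + 12 + 4 + 1 + 8 = 27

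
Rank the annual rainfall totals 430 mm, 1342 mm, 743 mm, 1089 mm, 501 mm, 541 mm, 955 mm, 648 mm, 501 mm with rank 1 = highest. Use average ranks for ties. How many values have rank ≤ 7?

Sorted (descending): 1342, 1089, 955, 743, 648, 541, 501, 501, 430
The 2 values of 501 occupy positions 7–8 → average rank (7+8)/2 = 7.5.
Ranks ≤ 7: {1, 2, 3, 4, 5, 6} → 6 values.

6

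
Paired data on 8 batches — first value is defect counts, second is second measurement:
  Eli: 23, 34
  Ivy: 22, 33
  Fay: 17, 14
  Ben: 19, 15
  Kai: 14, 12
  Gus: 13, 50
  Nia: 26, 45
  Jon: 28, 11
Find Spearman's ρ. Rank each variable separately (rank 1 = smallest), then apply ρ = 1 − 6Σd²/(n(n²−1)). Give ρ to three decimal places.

-0.167

Ranks of variable 1: 6, 5, 3, 4, 2, 1, 7, 8
Ranks of variable 2: 6, 5, 3, 4, 2, 8, 7, 1
d = r₁ − r₂: 0, 0, 0, 0, 0, -7, 0, 7
d²: 0, 0, 0, 0, 0, 49, 0, 49; Σd² = 98
ρ = 1 − 6·98/(8·63) = 1 − 588/504 = -0.167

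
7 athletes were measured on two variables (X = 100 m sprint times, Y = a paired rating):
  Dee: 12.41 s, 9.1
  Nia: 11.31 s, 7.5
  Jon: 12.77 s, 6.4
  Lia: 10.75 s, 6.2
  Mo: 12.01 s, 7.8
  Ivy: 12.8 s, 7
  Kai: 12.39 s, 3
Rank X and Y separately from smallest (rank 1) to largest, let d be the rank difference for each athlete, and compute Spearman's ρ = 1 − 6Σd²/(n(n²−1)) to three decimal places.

Ranks of variable 1: 5, 2, 6, 1, 3, 7, 4
Ranks of variable 2: 7, 5, 3, 2, 6, 4, 1
d = r₁ − r₂: -2, -3, 3, -1, -3, 3, 3
d²: 4, 9, 9, 1, 9, 9, 9; Σd² = 50
ρ = 1 − 6·50/(7·48) = 1 − 300/336 = 0.107

0.107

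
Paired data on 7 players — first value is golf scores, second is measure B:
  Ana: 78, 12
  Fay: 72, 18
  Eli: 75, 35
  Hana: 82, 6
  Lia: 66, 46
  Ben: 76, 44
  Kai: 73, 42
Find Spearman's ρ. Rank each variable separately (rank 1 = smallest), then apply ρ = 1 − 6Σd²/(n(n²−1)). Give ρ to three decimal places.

Ranks of variable 1: 6, 2, 4, 7, 1, 5, 3
Ranks of variable 2: 2, 3, 4, 1, 7, 6, 5
d = r₁ − r₂: 4, -1, 0, 6, -6, -1, -2
d²: 16, 1, 0, 36, 36, 1, 4; Σd² = 94
ρ = 1 − 6·94/(7·48) = 1 − 564/336 = -0.679

-0.679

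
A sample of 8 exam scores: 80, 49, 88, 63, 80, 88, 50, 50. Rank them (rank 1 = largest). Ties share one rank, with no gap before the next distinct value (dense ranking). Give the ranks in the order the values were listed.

Sorted (descending): 88, 88, 80, 80, 63, 50, 50, 49
The 2 values of 88 share dense rank 1.
The 2 values of 80 share dense rank 2.
The 2 values of 50 share dense rank 4.
Remaining distinct values take the next consecutive integers.

2, 5, 1, 3, 2, 1, 4, 4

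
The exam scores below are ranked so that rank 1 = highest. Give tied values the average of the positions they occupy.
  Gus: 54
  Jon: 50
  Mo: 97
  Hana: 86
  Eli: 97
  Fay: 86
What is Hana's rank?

Sorted (descending): 97, 97, 86, 86, 54, 50
The 2 values of 97 occupy positions 1–2 → average rank (1+2)/2 = 1.5.
The 2 values of 86 occupy positions 3–4 → average rank (3+4)/2 = 3.5.
Hana has value 86 → rank 3.5.

3.5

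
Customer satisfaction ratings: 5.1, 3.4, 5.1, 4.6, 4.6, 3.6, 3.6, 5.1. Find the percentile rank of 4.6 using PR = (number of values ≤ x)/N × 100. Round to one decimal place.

N = 8.
Strictly below 4.6: 3. Equal to 4.6: 2.
PR = 5/8 × 100 = 62.5

62.5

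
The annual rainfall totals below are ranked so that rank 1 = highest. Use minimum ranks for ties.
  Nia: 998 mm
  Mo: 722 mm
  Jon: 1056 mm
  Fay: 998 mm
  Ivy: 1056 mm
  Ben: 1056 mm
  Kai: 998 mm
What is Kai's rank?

4

Sorted (descending): 1056, 1056, 1056, 998, 998, 998, 722
The 3 values of 1056 occupy positions 1–3 → each gets rank 1.
The 3 values of 998 occupy positions 4–6 → each gets rank 4.
Kai has value 998 mm → rank 4.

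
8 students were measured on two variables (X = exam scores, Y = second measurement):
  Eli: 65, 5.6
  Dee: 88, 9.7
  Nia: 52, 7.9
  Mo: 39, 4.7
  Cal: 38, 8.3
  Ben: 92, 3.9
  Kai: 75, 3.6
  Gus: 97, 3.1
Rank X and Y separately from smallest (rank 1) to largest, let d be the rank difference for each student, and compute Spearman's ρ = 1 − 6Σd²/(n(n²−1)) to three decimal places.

Ranks of variable 1: 4, 6, 3, 2, 1, 7, 5, 8
Ranks of variable 2: 5, 8, 6, 4, 7, 3, 2, 1
d = r₁ − r₂: -1, -2, -3, -2, -6, 4, 3, 7
d²: 1, 4, 9, 4, 36, 16, 9, 49; Σd² = 128
ρ = 1 − 6·128/(8·63) = 1 − 768/504 = -0.524

-0.524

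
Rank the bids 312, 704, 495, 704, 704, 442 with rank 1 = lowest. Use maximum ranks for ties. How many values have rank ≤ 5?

Sorted (ascending): 312, 442, 495, 704, 704, 704
The 3 values of 704 occupy positions 4–6 → each gets rank 6.
Ranks ≤ 5: {1, 2, 3} → 3 values.

3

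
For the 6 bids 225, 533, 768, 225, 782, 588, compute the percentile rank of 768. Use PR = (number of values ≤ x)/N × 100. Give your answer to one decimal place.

N = 6.
Strictly below 768: 4. Equal to 768: 1.
PR = 5/6 × 100 = 83.3

83.3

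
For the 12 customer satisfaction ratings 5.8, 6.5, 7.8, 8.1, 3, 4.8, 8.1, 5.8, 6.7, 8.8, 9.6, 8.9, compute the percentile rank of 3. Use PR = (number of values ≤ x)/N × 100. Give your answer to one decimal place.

8.3

N = 12.
Strictly below 3: 0. Equal to 3: 1.
PR = 1/12 × 100 = 8.3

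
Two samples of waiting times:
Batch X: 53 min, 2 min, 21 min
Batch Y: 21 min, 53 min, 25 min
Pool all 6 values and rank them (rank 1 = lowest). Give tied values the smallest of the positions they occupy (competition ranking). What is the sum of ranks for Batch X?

8

Sorted (ascending): 2, 21, 21, 25, 53, 53
The 2 values of 21 occupy positions 2–3 → each gets rank 2.
The 2 values of 53 occupy positions 5–6 → each gets rank 5.
Batch X values → pooled ranks: 53→5, 2→1, 21→2
Rank sum = 5 + 1 + 2 = 8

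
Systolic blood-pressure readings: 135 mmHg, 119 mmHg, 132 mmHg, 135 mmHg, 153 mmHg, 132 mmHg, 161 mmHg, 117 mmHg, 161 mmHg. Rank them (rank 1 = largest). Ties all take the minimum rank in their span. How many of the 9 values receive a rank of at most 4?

5

Sorted (descending): 161, 161, 153, 135, 135, 132, 132, 119, 117
The 2 values of 161 occupy positions 1–2 → each gets rank 1.
The 2 values of 135 occupy positions 4–5 → each gets rank 4.
The 2 values of 132 occupy positions 6–7 → each gets rank 6.
Ranks ≤ 4: {1, 1, 3, 4, 4} → 5 values.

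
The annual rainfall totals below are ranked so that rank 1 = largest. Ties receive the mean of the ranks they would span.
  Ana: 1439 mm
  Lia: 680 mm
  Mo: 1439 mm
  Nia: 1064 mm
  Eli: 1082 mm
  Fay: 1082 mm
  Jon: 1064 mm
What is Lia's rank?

7

Sorted (descending): 1439, 1439, 1082, 1082, 1064, 1064, 680
The 2 values of 1439 occupy positions 1–2 → average rank (1+2)/2 = 1.5.
The 2 values of 1082 occupy positions 3–4 → average rank (3+4)/2 = 3.5.
The 2 values of 1064 occupy positions 5–6 → average rank (5+6)/2 = 5.5.
Lia has value 680 mm → rank 7.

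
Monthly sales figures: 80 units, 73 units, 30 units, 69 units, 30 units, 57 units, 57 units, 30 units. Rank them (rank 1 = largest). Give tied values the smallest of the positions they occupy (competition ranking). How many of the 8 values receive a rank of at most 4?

Sorted (descending): 80, 73, 69, 57, 57, 30, 30, 30
The 2 values of 57 occupy positions 4–5 → each gets rank 4.
The 3 values of 30 occupy positions 6–8 → each gets rank 6.
Ranks ≤ 4: {1, 2, 3, 4, 4} → 5 values.

5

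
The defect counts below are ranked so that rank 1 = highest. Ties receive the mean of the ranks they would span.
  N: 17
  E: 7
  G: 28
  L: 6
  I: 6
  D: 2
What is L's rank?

4.5

Sorted (descending): 28, 17, 7, 6, 6, 2
The 2 values of 6 occupy positions 4–5 → average rank (4+5)/2 = 4.5.
L has value 6 → rank 4.5.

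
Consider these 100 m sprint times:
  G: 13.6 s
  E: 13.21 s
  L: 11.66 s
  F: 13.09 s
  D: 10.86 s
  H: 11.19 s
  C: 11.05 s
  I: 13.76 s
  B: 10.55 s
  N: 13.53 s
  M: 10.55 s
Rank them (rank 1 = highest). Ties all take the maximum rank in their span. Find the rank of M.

11

Sorted (descending): 13.76, 13.6, 13.53, 13.21, 13.09, 11.66, 11.19, 11.05, 10.86, 10.55, 10.55
The 2 values of 10.55 occupy positions 10–11 → each gets rank 11.
M has value 10.55 s → rank 11.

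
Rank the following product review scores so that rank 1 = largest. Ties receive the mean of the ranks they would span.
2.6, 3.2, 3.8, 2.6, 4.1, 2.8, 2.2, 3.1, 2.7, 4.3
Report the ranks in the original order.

Sorted (descending): 4.3, 4.1, 3.8, 3.2, 3.1, 2.8, 2.7, 2.6, 2.6, 2.2
The 2 values of 2.6 occupy positions 8–9 → average rank (8+9)/2 = 8.5.

8.5, 4, 3, 8.5, 2, 6, 10, 5, 7, 1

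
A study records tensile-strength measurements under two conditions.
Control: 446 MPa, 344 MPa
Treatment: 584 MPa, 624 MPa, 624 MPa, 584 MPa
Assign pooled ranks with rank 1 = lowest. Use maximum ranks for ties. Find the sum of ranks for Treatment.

Sorted (ascending): 344, 446, 584, 584, 624, 624
The 2 values of 584 occupy positions 3–4 → each gets rank 4.
The 2 values of 624 occupy positions 5–6 → each gets rank 6.
Treatment values → pooled ranks: 584→4, 624→6, 624→6, 584→4
Rank sum = 4 + 6 + 6 + 4 = 20

20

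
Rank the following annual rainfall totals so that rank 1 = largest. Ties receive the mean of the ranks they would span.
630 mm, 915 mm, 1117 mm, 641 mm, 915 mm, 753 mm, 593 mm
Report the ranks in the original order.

6, 2.5, 1, 5, 2.5, 4, 7

Sorted (descending): 1117, 915, 915, 753, 641, 630, 593
The 2 values of 915 occupy positions 2–3 → average rank (2+3)/2 = 2.5.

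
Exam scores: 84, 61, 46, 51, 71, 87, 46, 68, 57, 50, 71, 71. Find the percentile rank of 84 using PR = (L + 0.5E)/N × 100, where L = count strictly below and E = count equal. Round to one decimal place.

87.5

N = 12.
Strictly below 84: 10. Equal to 84: 1.
PR = (10 + 0.5·1)/12 × 100 = 87.5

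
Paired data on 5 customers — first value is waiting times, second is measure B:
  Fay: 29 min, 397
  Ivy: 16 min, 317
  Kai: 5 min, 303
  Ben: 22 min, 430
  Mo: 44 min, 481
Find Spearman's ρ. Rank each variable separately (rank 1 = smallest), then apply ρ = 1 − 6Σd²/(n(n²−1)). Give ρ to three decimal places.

0.900

Ranks of variable 1: 4, 2, 1, 3, 5
Ranks of variable 2: 3, 2, 1, 4, 5
d = r₁ − r₂: 1, 0, 0, -1, 0
d²: 1, 0, 0, 1, 0; Σd² = 2
ρ = 1 − 6·2/(5·24) = 1 − 12/120 = 0.900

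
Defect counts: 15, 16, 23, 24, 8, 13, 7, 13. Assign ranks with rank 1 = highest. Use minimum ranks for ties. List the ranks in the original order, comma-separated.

4, 3, 2, 1, 7, 5, 8, 5

Sorted (descending): 24, 23, 16, 15, 13, 13, 8, 7
The 2 values of 13 occupy positions 5–6 → each gets rank 5.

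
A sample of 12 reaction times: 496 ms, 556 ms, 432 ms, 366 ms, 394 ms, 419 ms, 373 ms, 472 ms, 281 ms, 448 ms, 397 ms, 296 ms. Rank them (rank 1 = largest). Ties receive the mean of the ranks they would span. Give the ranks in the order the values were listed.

2, 1, 5, 10, 8, 6, 9, 3, 12, 4, 7, 11

Sorted (descending): 556, 496, 472, 448, 432, 419, 397, 394, 373, 366, 296, 281
No ties — each value takes its position as its rank.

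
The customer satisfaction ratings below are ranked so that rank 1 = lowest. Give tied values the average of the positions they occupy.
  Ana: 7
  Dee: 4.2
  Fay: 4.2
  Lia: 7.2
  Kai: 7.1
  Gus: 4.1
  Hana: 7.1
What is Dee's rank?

2.5

Sorted (ascending): 4.1, 4.2, 4.2, 7, 7.1, 7.1, 7.2
The 2 values of 4.2 occupy positions 2–3 → average rank (2+3)/2 = 2.5.
The 2 values of 7.1 occupy positions 5–6 → average rank (5+6)/2 = 5.5.
Dee has value 4.2 → rank 2.5.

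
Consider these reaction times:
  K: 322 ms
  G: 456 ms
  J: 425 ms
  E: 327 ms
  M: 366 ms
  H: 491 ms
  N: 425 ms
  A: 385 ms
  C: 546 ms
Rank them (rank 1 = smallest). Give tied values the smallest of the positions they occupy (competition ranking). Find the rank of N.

5

Sorted (ascending): 322, 327, 366, 385, 425, 425, 456, 491, 546
The 2 values of 425 occupy positions 5–6 → each gets rank 5.
N has value 425 ms → rank 5.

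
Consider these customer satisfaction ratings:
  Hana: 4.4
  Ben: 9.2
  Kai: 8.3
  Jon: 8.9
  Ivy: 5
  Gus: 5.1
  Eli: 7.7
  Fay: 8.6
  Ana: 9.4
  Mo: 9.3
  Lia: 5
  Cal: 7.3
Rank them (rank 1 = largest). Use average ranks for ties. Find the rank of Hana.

12

Sorted (descending): 9.4, 9.3, 9.2, 8.9, 8.6, 8.3, 7.7, 7.3, 5.1, 5, 5, 4.4
The 2 values of 5 occupy positions 10–11 → average rank (10+11)/2 = 10.5.
Hana has value 4.4 → rank 12.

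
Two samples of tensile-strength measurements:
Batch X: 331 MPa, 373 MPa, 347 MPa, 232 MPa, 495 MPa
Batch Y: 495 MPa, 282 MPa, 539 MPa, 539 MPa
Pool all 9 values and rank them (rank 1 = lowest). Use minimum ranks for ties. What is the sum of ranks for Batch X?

Sorted (ascending): 232, 282, 331, 347, 373, 495, 495, 539, 539
The 2 values of 495 occupy positions 6–7 → each gets rank 6.
The 2 values of 539 occupy positions 8–9 → each gets rank 8.
Batch X values → pooled ranks: 331→3, 373→5, 347→4, 232→1, 495→6
Rank sum = 3 + 5 + 4 + 1 + 6 = 19

19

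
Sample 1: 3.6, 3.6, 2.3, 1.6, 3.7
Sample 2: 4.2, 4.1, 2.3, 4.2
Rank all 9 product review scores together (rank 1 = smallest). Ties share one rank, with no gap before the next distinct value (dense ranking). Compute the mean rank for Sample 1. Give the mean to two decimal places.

2.60

Sorted (ascending): 1.6, 2.3, 2.3, 3.6, 3.6, 3.7, 4.1, 4.2, 4.2
The 2 values of 2.3 share dense rank 2.
The 2 values of 3.6 share dense rank 3.
The 2 values of 4.2 share dense rank 6.
Remaining distinct values take the next consecutive integers.
Sample 1 values → pooled ranks: 3.6→3, 3.6→3, 2.3→2, 1.6→1, 3.7→4
Mean rank = (3 + 3 + 2 + 1 + 4) / 5 = 2.60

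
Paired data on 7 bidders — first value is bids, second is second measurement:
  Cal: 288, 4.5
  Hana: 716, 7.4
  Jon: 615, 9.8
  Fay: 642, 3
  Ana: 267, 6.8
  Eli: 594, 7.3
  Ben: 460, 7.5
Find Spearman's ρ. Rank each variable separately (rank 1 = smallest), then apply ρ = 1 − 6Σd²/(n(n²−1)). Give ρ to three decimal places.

Ranks of variable 1: 2, 7, 5, 6, 1, 4, 3
Ranks of variable 2: 2, 5, 7, 1, 3, 4, 6
d = r₁ − r₂: 0, 2, -2, 5, -2, 0, -3
d²: 0, 4, 4, 25, 4, 0, 9; Σd² = 46
ρ = 1 − 6·46/(7·48) = 1 − 276/336 = 0.179

0.179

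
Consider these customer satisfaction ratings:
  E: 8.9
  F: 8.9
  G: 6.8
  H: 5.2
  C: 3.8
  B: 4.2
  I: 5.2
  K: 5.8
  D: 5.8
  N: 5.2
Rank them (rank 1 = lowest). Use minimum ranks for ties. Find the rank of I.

3

Sorted (ascending): 3.8, 4.2, 5.2, 5.2, 5.2, 5.8, 5.8, 6.8, 8.9, 8.9
The 3 values of 5.2 occupy positions 3–5 → each gets rank 3.
The 2 values of 5.8 occupy positions 6–7 → each gets rank 6.
The 2 values of 8.9 occupy positions 9–10 → each gets rank 9.
I has value 5.2 → rank 3.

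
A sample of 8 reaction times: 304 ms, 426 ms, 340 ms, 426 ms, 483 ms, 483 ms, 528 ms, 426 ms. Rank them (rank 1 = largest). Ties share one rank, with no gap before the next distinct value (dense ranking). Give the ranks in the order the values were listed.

Sorted (descending): 528, 483, 483, 426, 426, 426, 340, 304
The 2 values of 483 share dense rank 2.
The 3 values of 426 share dense rank 3.
Remaining distinct values take the next consecutive integers.

5, 3, 4, 3, 2, 2, 1, 3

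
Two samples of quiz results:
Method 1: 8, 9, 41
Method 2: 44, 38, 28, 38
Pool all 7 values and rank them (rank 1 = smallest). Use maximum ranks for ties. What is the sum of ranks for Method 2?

Sorted (ascending): 8, 9, 28, 38, 38, 41, 44
The 2 values of 38 occupy positions 4–5 → each gets rank 5.
Method 2 values → pooled ranks: 44→7, 38→5, 28→3, 38→5
Rank sum = 7 + 5 + 3 + 5 = 20

20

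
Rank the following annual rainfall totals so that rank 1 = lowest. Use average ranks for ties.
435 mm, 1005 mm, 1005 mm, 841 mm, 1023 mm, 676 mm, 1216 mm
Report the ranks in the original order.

Sorted (ascending): 435, 676, 841, 1005, 1005, 1023, 1216
The 2 values of 1005 occupy positions 4–5 → average rank (4+5)/2 = 4.5.

1, 4.5, 4.5, 3, 6, 2, 7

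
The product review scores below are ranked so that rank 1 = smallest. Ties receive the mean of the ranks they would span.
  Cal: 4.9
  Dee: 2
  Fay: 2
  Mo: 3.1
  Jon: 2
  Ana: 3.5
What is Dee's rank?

2

Sorted (ascending): 2, 2, 2, 3.1, 3.5, 4.9
The 3 values of 2 occupy positions 1–3 → average rank 2.
Dee has value 2 → rank 2.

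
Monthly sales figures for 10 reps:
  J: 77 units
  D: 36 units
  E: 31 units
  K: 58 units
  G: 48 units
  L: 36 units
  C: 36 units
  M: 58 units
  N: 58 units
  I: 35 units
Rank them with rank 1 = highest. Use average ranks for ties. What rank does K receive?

Sorted (descending): 77, 58, 58, 58, 48, 36, 36, 36, 35, 31
The 3 values of 58 occupy positions 2–4 → average rank 3.
The 3 values of 36 occupy positions 6–8 → average rank 7.
K has value 58 units → rank 3.

3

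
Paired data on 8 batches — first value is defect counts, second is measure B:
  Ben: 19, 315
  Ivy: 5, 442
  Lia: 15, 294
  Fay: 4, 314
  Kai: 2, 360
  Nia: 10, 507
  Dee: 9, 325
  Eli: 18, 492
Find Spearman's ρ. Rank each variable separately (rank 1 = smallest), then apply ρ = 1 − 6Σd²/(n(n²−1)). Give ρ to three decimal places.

Ranks of variable 1: 8, 3, 6, 2, 1, 5, 4, 7
Ranks of variable 2: 3, 6, 1, 2, 5, 8, 4, 7
d = r₁ − r₂: 5, -3, 5, 0, -4, -3, 0, 0
d²: 25, 9, 25, 0, 16, 9, 0, 0; Σd² = 84
ρ = 1 − 6·84/(8·63) = 1 − 504/504 = 0.000

0.000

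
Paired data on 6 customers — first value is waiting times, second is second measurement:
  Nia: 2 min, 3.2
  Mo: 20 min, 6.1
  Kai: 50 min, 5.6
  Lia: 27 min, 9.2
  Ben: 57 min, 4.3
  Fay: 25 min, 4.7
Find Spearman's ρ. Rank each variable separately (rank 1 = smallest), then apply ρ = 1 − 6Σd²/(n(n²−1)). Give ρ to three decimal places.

Ranks of variable 1: 1, 2, 5, 4, 6, 3
Ranks of variable 2: 1, 5, 4, 6, 2, 3
d = r₁ − r₂: 0, -3, 1, -2, 4, 0
d²: 0, 9, 1, 4, 16, 0; Σd² = 30
ρ = 1 − 6·30/(6·35) = 1 − 180/210 = 0.143

0.143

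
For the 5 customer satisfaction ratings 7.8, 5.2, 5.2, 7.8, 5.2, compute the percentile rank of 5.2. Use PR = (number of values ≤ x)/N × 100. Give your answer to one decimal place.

N = 5.
Strictly below 5.2: 0. Equal to 5.2: 3.
PR = 3/5 × 100 = 60.0

60.0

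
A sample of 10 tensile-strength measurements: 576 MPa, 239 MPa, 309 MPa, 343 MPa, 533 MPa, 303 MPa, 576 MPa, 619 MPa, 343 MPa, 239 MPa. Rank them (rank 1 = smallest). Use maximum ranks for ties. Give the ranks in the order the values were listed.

Sorted (ascending): 239, 239, 303, 309, 343, 343, 533, 576, 576, 619
The 2 values of 239 occupy positions 1–2 → each gets rank 2.
The 2 values of 343 occupy positions 5–6 → each gets rank 6.
The 2 values of 576 occupy positions 8–9 → each gets rank 9.

9, 2, 4, 6, 7, 3, 9, 10, 6, 2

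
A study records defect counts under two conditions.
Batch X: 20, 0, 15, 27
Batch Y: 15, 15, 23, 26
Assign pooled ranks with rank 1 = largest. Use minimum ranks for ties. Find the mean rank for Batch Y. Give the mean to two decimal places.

Sorted (descending): 27, 26, 23, 20, 15, 15, 15, 0
The 3 values of 15 occupy positions 5–7 → each gets rank 5.
Batch Y values → pooled ranks: 15→5, 15→5, 23→3, 26→2
Mean rank = (5 + 5 + 3 + 2) / 4 = 3.75

3.75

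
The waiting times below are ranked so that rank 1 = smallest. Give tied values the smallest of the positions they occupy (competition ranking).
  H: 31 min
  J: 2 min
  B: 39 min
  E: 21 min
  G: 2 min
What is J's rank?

1

Sorted (ascending): 2, 2, 21, 31, 39
The 2 values of 2 occupy positions 1–2 → each gets rank 1.
J has value 2 min → rank 1.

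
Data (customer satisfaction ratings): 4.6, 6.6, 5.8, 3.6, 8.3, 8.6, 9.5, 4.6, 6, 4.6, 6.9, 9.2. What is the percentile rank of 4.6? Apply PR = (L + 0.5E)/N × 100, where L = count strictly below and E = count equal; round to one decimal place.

N = 12.
Strictly below 4.6: 1. Equal to 4.6: 3.
PR = (1 + 0.5·3)/12 × 100 = 20.8

20.8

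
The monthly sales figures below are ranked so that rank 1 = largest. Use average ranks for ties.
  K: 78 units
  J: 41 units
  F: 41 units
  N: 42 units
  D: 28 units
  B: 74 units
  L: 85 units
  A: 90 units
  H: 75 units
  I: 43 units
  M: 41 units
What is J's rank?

Sorted (descending): 90, 85, 78, 75, 74, 43, 42, 41, 41, 41, 28
The 3 values of 41 occupy positions 8–10 → average rank 9.
J has value 41 units → rank 9.

9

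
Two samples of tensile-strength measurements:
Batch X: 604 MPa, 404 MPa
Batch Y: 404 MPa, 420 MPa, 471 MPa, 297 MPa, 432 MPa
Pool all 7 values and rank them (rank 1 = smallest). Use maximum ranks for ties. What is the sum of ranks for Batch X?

10

Sorted (ascending): 297, 404, 404, 420, 432, 471, 604
The 2 values of 404 occupy positions 2–3 → each gets rank 3.
Batch X values → pooled ranks: 604→7, 404→3
Rank sum = 7 + 3 = 10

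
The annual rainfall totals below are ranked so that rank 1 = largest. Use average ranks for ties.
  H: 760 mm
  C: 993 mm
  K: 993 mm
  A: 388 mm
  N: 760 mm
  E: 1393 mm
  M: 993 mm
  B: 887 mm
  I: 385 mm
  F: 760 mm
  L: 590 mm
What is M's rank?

Sorted (descending): 1393, 993, 993, 993, 887, 760, 760, 760, 590, 388, 385
The 3 values of 993 occupy positions 2–4 → average rank 3.
The 3 values of 760 occupy positions 6–8 → average rank 7.
M has value 993 mm → rank 3.

3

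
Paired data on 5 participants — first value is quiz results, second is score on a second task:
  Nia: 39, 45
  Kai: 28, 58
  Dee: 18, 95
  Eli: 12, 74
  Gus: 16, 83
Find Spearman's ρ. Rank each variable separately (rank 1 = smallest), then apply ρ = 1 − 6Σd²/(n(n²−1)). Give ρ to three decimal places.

Ranks of variable 1: 5, 4, 3, 1, 2
Ranks of variable 2: 1, 2, 5, 3, 4
d = r₁ − r₂: 4, 2, -2, -2, -2
d²: 16, 4, 4, 4, 4; Σd² = 32
ρ = 1 − 6·32/(5·24) = 1 − 192/120 = -0.600

-0.600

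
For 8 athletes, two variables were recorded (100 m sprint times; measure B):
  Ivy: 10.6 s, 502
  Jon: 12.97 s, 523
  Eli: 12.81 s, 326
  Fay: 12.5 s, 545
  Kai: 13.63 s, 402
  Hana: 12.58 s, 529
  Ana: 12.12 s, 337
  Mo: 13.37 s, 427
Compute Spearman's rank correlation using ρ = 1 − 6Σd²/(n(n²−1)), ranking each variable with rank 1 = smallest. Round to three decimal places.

-0.190

Ranks of variable 1: 1, 6, 5, 3, 8, 4, 2, 7
Ranks of variable 2: 5, 6, 1, 8, 3, 7, 2, 4
d = r₁ − r₂: -4, 0, 4, -5, 5, -3, 0, 3
d²: 16, 0, 16, 25, 25, 9, 0, 9; Σd² = 100
ρ = 1 − 6·100/(8·63) = 1 − 600/504 = -0.190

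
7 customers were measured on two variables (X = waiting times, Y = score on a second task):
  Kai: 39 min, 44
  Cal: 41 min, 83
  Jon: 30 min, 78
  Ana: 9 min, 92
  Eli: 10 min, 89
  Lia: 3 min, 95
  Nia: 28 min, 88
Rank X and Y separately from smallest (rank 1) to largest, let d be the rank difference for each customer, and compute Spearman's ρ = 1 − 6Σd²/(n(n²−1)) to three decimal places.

-0.893

Ranks of variable 1: 6, 7, 5, 2, 3, 1, 4
Ranks of variable 2: 1, 3, 2, 6, 5, 7, 4
d = r₁ − r₂: 5, 4, 3, -4, -2, -6, 0
d²: 25, 16, 9, 16, 4, 36, 0; Σd² = 106
ρ = 1 − 6·106/(7·48) = 1 − 636/336 = -0.893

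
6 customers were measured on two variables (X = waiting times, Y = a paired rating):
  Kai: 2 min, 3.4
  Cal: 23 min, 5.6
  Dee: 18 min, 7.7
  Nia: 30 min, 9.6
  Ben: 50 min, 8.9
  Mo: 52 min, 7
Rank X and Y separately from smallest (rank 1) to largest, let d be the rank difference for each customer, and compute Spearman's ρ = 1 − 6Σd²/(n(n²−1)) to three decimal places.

0.486

Ranks of variable 1: 1, 3, 2, 4, 5, 6
Ranks of variable 2: 1, 2, 4, 6, 5, 3
d = r₁ − r₂: 0, 1, -2, -2, 0, 3
d²: 0, 1, 4, 4, 0, 9; Σd² = 18
ρ = 1 − 6·18/(6·35) = 1 − 108/210 = 0.486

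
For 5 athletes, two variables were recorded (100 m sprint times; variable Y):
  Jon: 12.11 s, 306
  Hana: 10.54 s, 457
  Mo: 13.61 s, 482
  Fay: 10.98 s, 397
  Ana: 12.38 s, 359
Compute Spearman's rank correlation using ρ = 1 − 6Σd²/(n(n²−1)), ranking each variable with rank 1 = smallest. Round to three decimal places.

Ranks of variable 1: 3, 1, 5, 2, 4
Ranks of variable 2: 1, 4, 5, 3, 2
d = r₁ − r₂: 2, -3, 0, -1, 2
d²: 4, 9, 0, 1, 4; Σd² = 18
ρ = 1 − 6·18/(5·24) = 1 − 108/120 = 0.100

0.100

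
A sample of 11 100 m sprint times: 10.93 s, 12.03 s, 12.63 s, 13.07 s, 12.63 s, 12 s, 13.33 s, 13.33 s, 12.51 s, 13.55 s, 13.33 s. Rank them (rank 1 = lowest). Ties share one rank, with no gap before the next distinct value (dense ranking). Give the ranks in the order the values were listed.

Sorted (ascending): 10.93, 12, 12.03, 12.51, 12.63, 12.63, 13.07, 13.33, 13.33, 13.33, 13.55
The 2 values of 12.63 share dense rank 5.
The 3 values of 13.33 share dense rank 7.
Remaining distinct values take the next consecutive integers.

1, 3, 5, 6, 5, 2, 7, 7, 4, 8, 7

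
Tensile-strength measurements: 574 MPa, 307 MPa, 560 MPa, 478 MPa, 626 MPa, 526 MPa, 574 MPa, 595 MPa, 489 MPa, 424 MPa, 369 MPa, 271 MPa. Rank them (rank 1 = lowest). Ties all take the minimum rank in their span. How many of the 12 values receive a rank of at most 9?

10

Sorted (ascending): 271, 307, 369, 424, 478, 489, 526, 560, 574, 574, 595, 626
The 2 values of 574 occupy positions 9–10 → each gets rank 9.
Ranks ≤ 9: {1, 2, 3, 4, 5, 6, 7, 8, 9, 9} → 10 values.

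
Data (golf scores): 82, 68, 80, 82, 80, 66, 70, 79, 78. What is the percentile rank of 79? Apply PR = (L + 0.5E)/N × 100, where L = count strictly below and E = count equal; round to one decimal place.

50.0

N = 9.
Strictly below 79: 4. Equal to 79: 1.
PR = (4 + 0.5·1)/9 × 100 = 50.0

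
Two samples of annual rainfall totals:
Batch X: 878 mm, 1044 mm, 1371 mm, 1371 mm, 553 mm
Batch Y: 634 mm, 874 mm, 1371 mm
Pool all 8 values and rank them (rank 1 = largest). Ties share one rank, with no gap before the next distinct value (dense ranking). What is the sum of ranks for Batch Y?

10

Sorted (descending): 1371, 1371, 1371, 1044, 878, 874, 634, 553
The 3 values of 1371 share dense rank 1.
Remaining distinct values take the next consecutive integers.
Batch Y values → pooled ranks: 634→5, 874→4, 1371→1
Rank sum = 5 + 4 + 1 = 10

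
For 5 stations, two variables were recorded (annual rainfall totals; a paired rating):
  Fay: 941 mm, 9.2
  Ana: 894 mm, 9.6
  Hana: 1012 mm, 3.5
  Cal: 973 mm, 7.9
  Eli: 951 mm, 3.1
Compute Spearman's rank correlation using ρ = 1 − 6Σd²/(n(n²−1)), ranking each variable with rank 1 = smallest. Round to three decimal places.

-0.700

Ranks of variable 1: 2, 1, 5, 4, 3
Ranks of variable 2: 4, 5, 2, 3, 1
d = r₁ − r₂: -2, -4, 3, 1, 2
d²: 4, 16, 9, 1, 4; Σd² = 34
ρ = 1 − 6·34/(5·24) = 1 − 204/120 = -0.700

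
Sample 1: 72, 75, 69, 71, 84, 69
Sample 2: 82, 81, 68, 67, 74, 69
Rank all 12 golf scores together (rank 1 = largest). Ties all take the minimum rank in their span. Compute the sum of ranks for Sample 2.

Sorted (descending): 84, 82, 81, 75, 74, 72, 71, 69, 69, 69, 68, 67
The 3 values of 69 occupy positions 8–10 → each gets rank 8.
Sample 2 values → pooled ranks: 82→2, 81→3, 68→11, 67→12, 74→5, 69→8
Rank sum = 2 + 3 + 11 + 12 + 5 + 8 = 41

41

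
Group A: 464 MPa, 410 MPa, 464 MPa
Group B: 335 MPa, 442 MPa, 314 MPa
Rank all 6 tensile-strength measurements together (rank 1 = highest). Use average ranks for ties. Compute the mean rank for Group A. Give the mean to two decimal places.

Sorted (descending): 464, 464, 442, 410, 335, 314
The 2 values of 464 occupy positions 1–2 → average rank (1+2)/2 = 1.5.
Group A values → pooled ranks: 464→1.5, 410→4, 464→1.5
Mean rank = (1.5 + 4 + 1.5) / 3 = 2.33

2.33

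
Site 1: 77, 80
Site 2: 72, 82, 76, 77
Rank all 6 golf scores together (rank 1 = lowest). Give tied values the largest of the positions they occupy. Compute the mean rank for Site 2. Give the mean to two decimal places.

Sorted (ascending): 72, 76, 77, 77, 80, 82
The 2 values of 77 occupy positions 3–4 → each gets rank 4.
Site 2 values → pooled ranks: 72→1, 82→6, 76→2, 77→4
Mean rank = (1 + 6 + 2 + 4) / 4 = 3.25

3.25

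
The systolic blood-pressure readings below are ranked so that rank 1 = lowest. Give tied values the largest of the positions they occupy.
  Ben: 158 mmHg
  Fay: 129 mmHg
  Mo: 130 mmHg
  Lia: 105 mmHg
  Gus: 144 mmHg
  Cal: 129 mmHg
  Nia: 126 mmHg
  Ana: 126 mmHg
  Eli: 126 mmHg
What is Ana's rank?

4

Sorted (ascending): 105, 126, 126, 126, 129, 129, 130, 144, 158
The 3 values of 126 occupy positions 2–4 → each gets rank 4.
The 2 values of 129 occupy positions 5–6 → each gets rank 6.
Ana has value 126 mmHg → rank 4.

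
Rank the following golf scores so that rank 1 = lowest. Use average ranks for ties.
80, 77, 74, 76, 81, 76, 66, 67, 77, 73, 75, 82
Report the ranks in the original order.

Sorted (ascending): 66, 67, 73, 74, 75, 76, 76, 77, 77, 80, 81, 82
The 2 values of 76 occupy positions 6–7 → average rank (6+7)/2 = 6.5.
The 2 values of 77 occupy positions 8–9 → average rank (8+9)/2 = 8.5.

10, 8.5, 4, 6.5, 11, 6.5, 1, 2, 8.5, 3, 5, 12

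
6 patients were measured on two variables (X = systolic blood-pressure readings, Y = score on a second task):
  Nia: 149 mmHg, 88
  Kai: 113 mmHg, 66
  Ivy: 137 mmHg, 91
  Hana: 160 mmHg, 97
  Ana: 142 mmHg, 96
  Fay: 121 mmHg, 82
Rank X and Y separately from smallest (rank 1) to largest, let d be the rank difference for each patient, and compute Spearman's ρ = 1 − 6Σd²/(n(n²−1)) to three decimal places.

0.829

Ranks of variable 1: 5, 1, 3, 6, 4, 2
Ranks of variable 2: 3, 1, 4, 6, 5, 2
d = r₁ − r₂: 2, 0, -1, 0, -1, 0
d²: 4, 0, 1, 0, 1, 0; Σd² = 6
ρ = 1 − 6·6/(6·35) = 1 − 36/210 = 0.829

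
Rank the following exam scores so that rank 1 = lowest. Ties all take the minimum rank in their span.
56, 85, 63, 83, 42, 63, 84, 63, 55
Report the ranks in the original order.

3, 9, 4, 7, 1, 4, 8, 4, 2

Sorted (ascending): 42, 55, 56, 63, 63, 63, 83, 84, 85
The 3 values of 63 occupy positions 4–6 → each gets rank 4.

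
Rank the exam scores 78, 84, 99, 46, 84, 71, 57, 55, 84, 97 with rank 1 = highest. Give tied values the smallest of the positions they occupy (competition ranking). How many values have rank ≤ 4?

5

Sorted (descending): 99, 97, 84, 84, 84, 78, 71, 57, 55, 46
The 3 values of 84 occupy positions 3–5 → each gets rank 3.
Ranks ≤ 4: {1, 2, 3, 3, 3} → 5 values.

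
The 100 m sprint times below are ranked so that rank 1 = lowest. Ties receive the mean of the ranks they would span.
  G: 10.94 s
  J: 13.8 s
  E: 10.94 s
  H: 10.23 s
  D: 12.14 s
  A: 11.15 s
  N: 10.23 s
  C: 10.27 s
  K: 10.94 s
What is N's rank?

Sorted (ascending): 10.23, 10.23, 10.27, 10.94, 10.94, 10.94, 11.15, 12.14, 13.8
The 2 values of 10.23 occupy positions 1–2 → average rank (1+2)/2 = 1.5.
The 3 values of 10.94 occupy positions 4–6 → average rank 5.
N has value 10.23 s → rank 1.5.

1.5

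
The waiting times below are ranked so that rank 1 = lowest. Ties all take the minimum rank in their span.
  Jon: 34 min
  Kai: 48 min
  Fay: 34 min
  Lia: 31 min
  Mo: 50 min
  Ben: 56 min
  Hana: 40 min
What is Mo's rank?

Sorted (ascending): 31, 34, 34, 40, 48, 50, 56
The 2 values of 34 occupy positions 2–3 → each gets rank 2.
Mo has value 50 min → rank 6.

6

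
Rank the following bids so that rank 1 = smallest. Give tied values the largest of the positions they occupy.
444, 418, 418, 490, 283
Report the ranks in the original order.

Sorted (ascending): 283, 418, 418, 444, 490
The 2 values of 418 occupy positions 2–3 → each gets rank 3.

4, 3, 3, 5, 1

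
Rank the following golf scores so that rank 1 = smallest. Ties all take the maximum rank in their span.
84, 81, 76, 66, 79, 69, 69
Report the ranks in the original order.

7, 6, 4, 1, 5, 3, 3

Sorted (ascending): 66, 69, 69, 76, 79, 81, 84
The 2 values of 69 occupy positions 2–3 → each gets rank 3.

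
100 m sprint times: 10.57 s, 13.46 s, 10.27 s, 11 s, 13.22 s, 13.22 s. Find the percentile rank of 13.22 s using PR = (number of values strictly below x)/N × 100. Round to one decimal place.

50.0

N = 6.
Strictly below 13.22: 3. Equal to 13.22: 2.
PR = 3/6 × 100 = 50.0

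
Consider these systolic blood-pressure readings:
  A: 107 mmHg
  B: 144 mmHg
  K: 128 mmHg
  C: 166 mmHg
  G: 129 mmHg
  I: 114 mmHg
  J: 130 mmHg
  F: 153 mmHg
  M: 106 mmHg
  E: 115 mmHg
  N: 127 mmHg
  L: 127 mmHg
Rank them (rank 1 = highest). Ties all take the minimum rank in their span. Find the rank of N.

7

Sorted (descending): 166, 153, 144, 130, 129, 128, 127, 127, 115, 114, 107, 106
The 2 values of 127 occupy positions 7–8 → each gets rank 7.
N has value 127 mmHg → rank 7.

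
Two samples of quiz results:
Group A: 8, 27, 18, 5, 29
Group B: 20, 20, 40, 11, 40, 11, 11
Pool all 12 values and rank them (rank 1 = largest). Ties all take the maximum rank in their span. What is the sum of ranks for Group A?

37

Sorted (descending): 40, 40, 29, 27, 20, 20, 18, 11, 11, 11, 8, 5
The 2 values of 40 occupy positions 1–2 → each gets rank 2.
The 2 values of 20 occupy positions 5–6 → each gets rank 6.
The 3 values of 11 occupy positions 8–10 → each gets rank 10.
Group A values → pooled ranks: 8→11, 27→4, 18→7, 5→12, 29→3
Rank sum = 11 + 4 + 7 + 12 + 3 = 37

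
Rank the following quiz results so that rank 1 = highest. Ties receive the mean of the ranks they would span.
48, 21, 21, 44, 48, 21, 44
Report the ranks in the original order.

1.5, 6, 6, 3.5, 1.5, 6, 3.5

Sorted (descending): 48, 48, 44, 44, 21, 21, 21
The 2 values of 48 occupy positions 1–2 → average rank (1+2)/2 = 1.5.
The 2 values of 44 occupy positions 3–4 → average rank (3+4)/2 = 3.5.
The 3 values of 21 occupy positions 5–7 → average rank 6.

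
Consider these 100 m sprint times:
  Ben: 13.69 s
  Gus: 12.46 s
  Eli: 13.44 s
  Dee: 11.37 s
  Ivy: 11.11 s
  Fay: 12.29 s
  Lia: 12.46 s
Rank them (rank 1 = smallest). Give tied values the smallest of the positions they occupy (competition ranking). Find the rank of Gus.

Sorted (ascending): 11.11, 11.37, 12.29, 12.46, 12.46, 13.44, 13.69
The 2 values of 12.46 occupy positions 4–5 → each gets rank 4.
Gus has value 12.46 s → rank 4.

4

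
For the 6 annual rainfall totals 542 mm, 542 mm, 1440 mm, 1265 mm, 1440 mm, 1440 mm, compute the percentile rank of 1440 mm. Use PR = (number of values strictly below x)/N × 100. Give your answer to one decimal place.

50.0

N = 6.
Strictly below 1440: 3. Equal to 1440: 3.
PR = 3/6 × 100 = 50.0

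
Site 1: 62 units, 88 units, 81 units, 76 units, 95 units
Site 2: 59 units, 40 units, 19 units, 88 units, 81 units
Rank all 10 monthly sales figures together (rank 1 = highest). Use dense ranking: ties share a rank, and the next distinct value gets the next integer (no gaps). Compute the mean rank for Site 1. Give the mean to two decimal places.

Sorted (descending): 95, 88, 88, 81, 81, 76, 62, 59, 40, 19
The 2 values of 88 share dense rank 2.
The 2 values of 81 share dense rank 3.
Remaining distinct values take the next consecutive integers.
Site 1 values → pooled ranks: 62→5, 88→2, 81→3, 76→4, 95→1
Mean rank = (5 + 2 + 3 + 4 + 1) / 5 = 3.00

3.00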